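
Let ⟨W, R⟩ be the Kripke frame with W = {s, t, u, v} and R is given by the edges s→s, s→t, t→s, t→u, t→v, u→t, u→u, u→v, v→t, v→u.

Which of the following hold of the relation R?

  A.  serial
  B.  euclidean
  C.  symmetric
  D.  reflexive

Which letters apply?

A, C

(A) serial: every world has an R-successor.
(B) not euclidean: t R s and t R u but not s R u.
(C) symmetric: every R-edge is matched by its reverse.
(D) not reflexive: not t R t.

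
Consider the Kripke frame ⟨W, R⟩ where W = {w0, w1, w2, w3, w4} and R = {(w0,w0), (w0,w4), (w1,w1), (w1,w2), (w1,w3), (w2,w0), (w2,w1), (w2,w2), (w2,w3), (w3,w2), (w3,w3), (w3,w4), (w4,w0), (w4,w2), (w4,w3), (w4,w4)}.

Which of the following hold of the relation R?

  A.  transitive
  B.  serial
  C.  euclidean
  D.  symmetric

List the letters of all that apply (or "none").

(A) not transitive: w0 R w4 and w4 R w2 but not w0 R w2.
(B) serial: every world has an R-successor.
(C) not euclidean: w1 R w3 and w1 R w1 but not w3 R w1.
(D) not symmetric: w1 R w3 but not w3 R w1.

B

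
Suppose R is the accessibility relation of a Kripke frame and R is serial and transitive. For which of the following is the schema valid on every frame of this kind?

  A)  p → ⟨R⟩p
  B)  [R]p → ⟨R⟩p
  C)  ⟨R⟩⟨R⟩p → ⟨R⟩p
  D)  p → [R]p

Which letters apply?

B, C

(A) p → ⟨R⟩p is the dual of axiom T, which corresponds to reflexivity. Such an R need not be reflexive — not valid.
(B) [R]p → ⟨R⟩p (axiom D) characterises the serial frames. Every such R is serial — valid.
(C) the dual of axiom 4: valid iff R is transitive. Every such R is transitive — valid.
(D) p → [R]p (equivalent to ◇p→p) corresponds to R being a subset of the identity. Such an R need not be a subset of the identity, so not valid.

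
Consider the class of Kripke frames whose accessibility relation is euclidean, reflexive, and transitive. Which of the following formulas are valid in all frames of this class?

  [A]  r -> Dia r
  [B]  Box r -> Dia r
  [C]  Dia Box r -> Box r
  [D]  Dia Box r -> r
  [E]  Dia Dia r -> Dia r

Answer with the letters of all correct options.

A relation that is euclidean, reflexive, and transitive is also serial and symmetric.
(A) r -> Dia r (the dual of axiom T) characterises the reflexive frames. Every such R is reflexive — valid.
(B) Box r -> Dia r is axiom D, which corresponds to seriality. Every such R is serial — valid.
(C) Dia Box r -> Box r (the dual of axiom 5) characterises the euclidean frames. Every such R is euclidean — valid.
(D) Dia Box r -> r (the dual of axiom B) characterises the symmetric frames. Every such R is symmetric — valid.
(E) Dia Dia r -> Dia r is the dual of axiom 4; it is valid on a frame exactly when R is transitive. Every such R is transitive, so valid.

A, B, C, D, E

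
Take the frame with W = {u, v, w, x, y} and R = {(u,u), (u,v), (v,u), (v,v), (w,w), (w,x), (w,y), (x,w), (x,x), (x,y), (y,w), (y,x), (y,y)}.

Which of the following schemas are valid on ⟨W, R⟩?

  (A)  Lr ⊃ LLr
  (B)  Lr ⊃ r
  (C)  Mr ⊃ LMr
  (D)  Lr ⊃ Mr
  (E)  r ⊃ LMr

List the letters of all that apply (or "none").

A, B, C, D, E

R is reflexive: each world relates to itself.
R is symmetric: every R-edge is matched by its reverse.
R is transitive: R is closed under composition.
R is euclidean: any two R-successors of the same world are R-related.
R is serial: every world has an R-successor.
(A) Lr ⊃ LLr is axiom 4, which corresponds to transitivity. R is transitive — valid.
(B) axiom T: valid iff R is reflexive. R is reflexive — valid.
(C) Mr ⊃ LMr is axiom 5, which corresponds to the euclidean property. R is euclidean — valid.
(D) Lr ⊃ Mr (axiom D) characterises the serial frames. R is serial — valid.
(E) axiom B: valid iff R is symmetric. R is symmetric — valid.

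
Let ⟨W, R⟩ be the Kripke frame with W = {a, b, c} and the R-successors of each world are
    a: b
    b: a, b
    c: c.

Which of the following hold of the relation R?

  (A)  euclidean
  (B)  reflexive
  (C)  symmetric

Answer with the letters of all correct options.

(A) not euclidean: b R a and b R a but not a R a.
(B) not reflexive: not a R a.
(C) symmetric: every R-edge is matched by its reverse.

C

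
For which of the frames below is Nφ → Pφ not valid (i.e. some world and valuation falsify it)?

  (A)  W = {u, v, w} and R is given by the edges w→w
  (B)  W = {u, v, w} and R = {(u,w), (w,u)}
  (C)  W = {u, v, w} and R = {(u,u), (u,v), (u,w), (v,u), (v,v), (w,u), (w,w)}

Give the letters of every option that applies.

A, B

The schema Nφ → Pφ is axiom D; it is valid on a frame iff R is serial.
(A) R is not serial (u has no R-successor), so the schema fails here.
(B) R is not serial (v has no R-successor), so the schema fails here.
(C) R is serial (every world has an R-successor), so the schema is valid here.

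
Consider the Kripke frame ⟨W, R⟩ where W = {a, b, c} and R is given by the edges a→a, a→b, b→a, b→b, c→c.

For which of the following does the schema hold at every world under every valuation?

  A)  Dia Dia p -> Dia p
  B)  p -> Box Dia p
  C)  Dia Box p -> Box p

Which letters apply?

A, B, C

R is symmetric: every R-edge is matched by its reverse.
R is transitive: R is closed under composition.
R is euclidean: any two R-successors of the same world are R-related.
(A) Dia Dia p -> Dia p is the dual of axiom 4, which corresponds to transitivity. R is transitive — valid.
(B) p -> Box Dia p is axiom B; it is valid on a frame exactly when R is symmetric. R is symmetric, so valid.
(C) the dual of axiom 5: valid iff R is euclidean. R is euclidean — valid.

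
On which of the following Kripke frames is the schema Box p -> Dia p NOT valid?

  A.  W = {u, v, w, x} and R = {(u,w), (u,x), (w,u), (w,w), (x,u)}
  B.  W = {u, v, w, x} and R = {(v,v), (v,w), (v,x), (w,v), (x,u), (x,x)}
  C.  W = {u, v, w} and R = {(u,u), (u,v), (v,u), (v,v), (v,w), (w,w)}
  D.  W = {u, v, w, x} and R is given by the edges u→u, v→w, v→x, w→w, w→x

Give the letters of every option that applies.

A, B, D

The schema Box p -> Dia p is axiom D; it is valid on a frame iff R is serial.
(A) R is not serial (v has no R-successor), so the schema fails here.
(B) R is not serial (u has no R-successor), so the schema fails here.
(C) R is serial (every world has an R-successor), so the schema is valid here.
(D) R is not serial (x has no R-successor), so the schema fails here.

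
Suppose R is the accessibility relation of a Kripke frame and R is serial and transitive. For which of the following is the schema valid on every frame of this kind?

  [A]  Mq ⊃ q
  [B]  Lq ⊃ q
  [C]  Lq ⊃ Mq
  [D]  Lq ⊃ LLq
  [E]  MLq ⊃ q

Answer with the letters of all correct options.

C, D

(A) Mq ⊃ q is the converse of T; it holds exactly when R ⊆ identity. Such an R need not be a subset of the identity — not valid.
(B) Lq ⊃ q is axiom T, which corresponds to reflexivity. Such an R need not be reflexive — not valid.
(C) Lq ⊃ Mq is axiom D; it is valid on a frame exactly when R is serial. Every such R is serial, so valid.
(D) Lq ⊃ LLq is axiom 4, which corresponds to transitivity. Every such R is transitive — valid.
(E) the dual of axiom B: valid iff R is symmetric. Such an R need not be symmetric — not valid.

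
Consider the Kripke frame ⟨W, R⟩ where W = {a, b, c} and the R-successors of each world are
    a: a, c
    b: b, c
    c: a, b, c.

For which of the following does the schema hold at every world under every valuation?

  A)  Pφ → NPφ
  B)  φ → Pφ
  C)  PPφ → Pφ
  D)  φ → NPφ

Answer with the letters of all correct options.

B, D

R is reflexive: each world relates to itself.
R is symmetric: every R-edge is matched by its reverse.
R is not transitive: a R c and c R b but not a R b.
R is not euclidean: c R a and c R b but not a R b.
(A) Pφ → NPφ is axiom 5; it is valid on a frame exactly when R is euclidean. R is not euclidean, so not valid.
(B) φ → Pφ (the dual of axiom T) characterises the reflexive frames. R is reflexive — valid.
(C) PPφ → Pφ is the dual of axiom 4, which corresponds to transitivity. R is not transitive — not valid.
(D) φ → NPφ is axiom B, which corresponds to symmetry. R is symmetric — valid.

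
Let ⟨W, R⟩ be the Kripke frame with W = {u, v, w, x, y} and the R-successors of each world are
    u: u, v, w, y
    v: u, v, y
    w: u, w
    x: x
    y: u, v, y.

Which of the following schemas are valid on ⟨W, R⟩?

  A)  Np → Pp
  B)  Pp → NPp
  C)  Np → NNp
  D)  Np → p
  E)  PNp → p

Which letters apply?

R is reflexive: each world relates to itself.
R is symmetric: every R-edge is matched by its reverse.
R is not transitive: v R u and u R w but not v R w.
R is not euclidean: u R v and u R w but not v R w.
R is serial: every world has an R-successor.
(A) Np → Pp is axiom D, which corresponds to seriality. R is serial — valid.
(B) Pp → NPp (axiom 5) characterises the euclidean frames. R is not euclidean — not valid.
(C) Np → NNp is axiom 4, which corresponds to transitivity. R is not transitive — not valid.
(D) Np → p is axiom T, which corresponds to reflexivity. R is reflexive — valid.
(E) PNp → p is the dual of axiom B, which corresponds to symmetry. R is symmetric — valid.

A, D, E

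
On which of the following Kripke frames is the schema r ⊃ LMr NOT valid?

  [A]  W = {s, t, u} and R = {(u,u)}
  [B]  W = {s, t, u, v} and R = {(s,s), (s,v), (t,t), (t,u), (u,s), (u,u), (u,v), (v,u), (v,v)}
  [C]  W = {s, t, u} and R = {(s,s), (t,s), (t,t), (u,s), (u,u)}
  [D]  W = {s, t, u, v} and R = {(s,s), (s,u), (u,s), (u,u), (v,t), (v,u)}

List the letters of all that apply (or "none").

B, C, D

The schema r ⊃ LMr is axiom B; it is valid on a frame iff R is symmetric.
(A) R is symmetric (every R-edge is matched by its reverse), so the schema is valid here.
(B) R is not symmetric (s R v but not v R s), so the schema fails here.
(C) R is not symmetric (t R s but not s R t), so the schema fails here.
(D) R is not symmetric (v R t but not t R v), so the schema fails here.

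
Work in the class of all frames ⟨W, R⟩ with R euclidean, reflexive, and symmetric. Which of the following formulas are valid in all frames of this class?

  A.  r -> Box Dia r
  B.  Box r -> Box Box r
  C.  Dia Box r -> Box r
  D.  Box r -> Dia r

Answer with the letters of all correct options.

A, B, C, D

A relation that is euclidean, reflexive, and symmetric is also serial and transitive.
(A) r -> Box Dia r is axiom B, which corresponds to symmetry. Every such R is symmetric — valid.
(B) Box r -> Box Box r is axiom 4; it is valid on a frame exactly when R is transitive. Every such R is transitive, so valid.
(C) Dia Box r -> Box r is the dual of axiom 5, which corresponds to the euclidean property. Every such R is euclidean — valid.
(D) Box r -> Dia r (axiom D) characterises the serial frames. Every such R is serial — valid.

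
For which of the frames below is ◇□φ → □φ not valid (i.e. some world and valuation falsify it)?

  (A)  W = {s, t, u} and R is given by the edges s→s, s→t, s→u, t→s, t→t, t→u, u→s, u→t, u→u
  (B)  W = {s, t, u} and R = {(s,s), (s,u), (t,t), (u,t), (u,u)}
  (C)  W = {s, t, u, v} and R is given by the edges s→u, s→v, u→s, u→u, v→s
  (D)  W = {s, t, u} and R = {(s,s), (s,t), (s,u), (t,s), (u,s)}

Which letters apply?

The schema ◇□φ → □φ is the dual of axiom 5; it is valid on a frame iff R is euclidean.
(A) R is euclidean (any two R-successors of the same world are R-related), so the schema is valid here.
(B) R is not euclidean (s R u and s R s but not u R s), so the schema fails here.
(C) R is not euclidean (s R u and s R v but not u R v), so the schema fails here.
(D) R is not euclidean (s R t and s R u but not t R u), so the schema fails here.

B, C, D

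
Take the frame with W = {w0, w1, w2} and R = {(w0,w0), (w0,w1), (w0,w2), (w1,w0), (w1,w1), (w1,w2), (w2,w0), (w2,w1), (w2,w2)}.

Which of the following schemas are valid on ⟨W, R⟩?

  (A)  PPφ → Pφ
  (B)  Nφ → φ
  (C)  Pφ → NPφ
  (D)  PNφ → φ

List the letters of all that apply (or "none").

A, B, C, D

R is reflexive: each world relates to itself.
R is symmetric: every R-edge is matched by its reverse.
R is transitive: R is closed under composition.
R is euclidean: any two R-successors of the same world are R-related.
(A) PPφ → Pφ is the dual of axiom 4; it is valid on a frame exactly when R is transitive. R is transitive, so valid.
(B) Nφ → φ (axiom T) characterises the reflexive frames. R is reflexive — valid.
(C) Pφ → NPφ is axiom 5; it is valid on a frame exactly when R is euclidean. R is euclidean, so valid.
(D) PNφ → φ is the dual of axiom B, which corresponds to symmetry. R is symmetric — valid.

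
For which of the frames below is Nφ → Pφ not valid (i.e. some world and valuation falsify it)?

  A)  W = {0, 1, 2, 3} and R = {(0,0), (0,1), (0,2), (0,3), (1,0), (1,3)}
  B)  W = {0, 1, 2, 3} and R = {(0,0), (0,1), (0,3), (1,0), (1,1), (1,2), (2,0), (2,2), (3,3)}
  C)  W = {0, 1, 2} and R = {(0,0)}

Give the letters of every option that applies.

A, C

The schema Nφ → Pφ is axiom D; it is valid on a frame iff R is serial.
(A) R is not serial (2 has no R-successor), so the schema fails here.
(B) R is serial (every world has an R-successor), so the schema is valid here.
(C) R is not serial (1 has no R-successor), so the schema fails here.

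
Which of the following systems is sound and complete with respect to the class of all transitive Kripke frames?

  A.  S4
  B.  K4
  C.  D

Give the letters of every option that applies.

(A) S4 is determined by the class of reflexive and transitive frames.
(B) K4 is determined by exactly this class.
(C) D is determined by the class of serial frames.

B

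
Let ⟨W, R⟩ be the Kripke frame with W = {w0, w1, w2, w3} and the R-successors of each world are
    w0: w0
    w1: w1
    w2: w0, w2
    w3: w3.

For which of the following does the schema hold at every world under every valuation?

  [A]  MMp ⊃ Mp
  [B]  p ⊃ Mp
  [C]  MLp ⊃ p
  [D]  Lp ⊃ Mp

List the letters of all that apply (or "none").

R is reflexive: each world relates to itself.
R is not symmetric: w2 R w0 but not w0 R w2.
R is transitive: R is closed under composition.
R is serial: every world has an R-successor.
(A) MMp ⊃ Mp is the dual of axiom 4, which corresponds to transitivity. R is transitive — valid.
(B) p ⊃ Mp is the dual of axiom T, which corresponds to reflexivity. R is reflexive — valid.
(C) MLp ⊃ p is the dual of axiom B, which corresponds to symmetry. R is not symmetric — not valid.
(D) Lp ⊃ Mp (axiom D) characterises the serial frames. R is serial — valid.

A, B, D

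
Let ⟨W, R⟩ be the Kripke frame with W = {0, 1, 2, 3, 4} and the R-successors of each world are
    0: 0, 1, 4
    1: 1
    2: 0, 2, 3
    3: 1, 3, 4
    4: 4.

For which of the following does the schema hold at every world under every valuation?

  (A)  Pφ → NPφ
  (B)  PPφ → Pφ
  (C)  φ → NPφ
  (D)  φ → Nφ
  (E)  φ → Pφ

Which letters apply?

R is reflexive: each world relates to itself.
R is not symmetric: 0 R 1 but not 1 R 0.
R is not transitive: 2 R 0 and 0 R 1 but not 2 R 1.
R is not euclidean: 0 R 1 and 0 R 0 but not 1 R 0.
R is not a subset of the identity: 0 R 1 with 0 ≠ 1.
(A) Pφ → NPφ (axiom 5) characterises the euclidean frames. R is not euclidean — not valid.
(B) PPφ → Pφ is the dual of axiom 4, which corresponds to transitivity. R is not transitive — not valid.
(C) axiom B: valid iff R is symmetric. R is not symmetric — not valid.
(D) φ → Nφ is valid only on frames where every R-edge is a self-loop. Here R ⊄ identity — not valid.
(E) the dual of axiom T: valid iff R is reflexive. R is reflexive — valid.

E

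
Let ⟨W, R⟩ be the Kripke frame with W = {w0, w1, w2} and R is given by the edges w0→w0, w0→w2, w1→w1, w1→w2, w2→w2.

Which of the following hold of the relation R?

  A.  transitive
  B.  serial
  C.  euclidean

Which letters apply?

(A) transitive: R is closed under composition.
(B) serial: every world has an R-successor.
(C) not euclidean: w0 R w2 and w0 R w0 but not w2 R w0.

A, B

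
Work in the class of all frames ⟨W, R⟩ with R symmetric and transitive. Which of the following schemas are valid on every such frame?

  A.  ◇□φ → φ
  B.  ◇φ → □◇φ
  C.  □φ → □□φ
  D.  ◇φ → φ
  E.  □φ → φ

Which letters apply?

A, B, C

A symmetric transitive relation is euclidean (uRv and uRw give vRu by symmetry, then vRw by transitivity).
(A) ◇□φ → φ (the dual of axiom B) characterises the symmetric frames. Every such R is symmetric — valid.
(B) ◇φ → □◇φ is axiom 5; it is valid on a frame exactly when R is euclidean. Every such R is euclidean, so valid.
(C) □φ → □□φ is axiom 4, which corresponds to transitivity. Every such R is transitive — valid.
(D) ◇φ → φ (the converse of T) corresponds to R being a subset of the identity. Such an R need not be a subset of the identity, so not valid.
(E) □φ → φ (axiom T) characterises the reflexive frames. Such an R need not be reflexive — not valid.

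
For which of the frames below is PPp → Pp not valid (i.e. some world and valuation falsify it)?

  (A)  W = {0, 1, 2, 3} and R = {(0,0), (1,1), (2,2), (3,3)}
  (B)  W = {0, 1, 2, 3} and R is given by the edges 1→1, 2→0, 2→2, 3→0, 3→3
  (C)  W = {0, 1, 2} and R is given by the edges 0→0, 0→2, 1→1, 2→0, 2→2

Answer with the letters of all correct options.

The schema PPp → Pp is the dual of axiom 4; it is valid on a frame iff R is transitive.
(A) R is transitive (R is closed under composition), so the schema is valid here.
(B) R is transitive (R is closed under composition), so the schema is valid here.
(C) R is transitive (R is closed under composition), so the schema is valid here.

none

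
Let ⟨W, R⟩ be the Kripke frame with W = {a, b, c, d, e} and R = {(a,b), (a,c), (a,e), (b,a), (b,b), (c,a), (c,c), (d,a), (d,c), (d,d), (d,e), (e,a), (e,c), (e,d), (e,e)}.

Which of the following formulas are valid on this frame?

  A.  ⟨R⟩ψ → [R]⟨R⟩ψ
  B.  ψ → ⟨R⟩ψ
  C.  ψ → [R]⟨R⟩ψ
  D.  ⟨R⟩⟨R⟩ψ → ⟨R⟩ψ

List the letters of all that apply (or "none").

R is not reflexive: not a R a.
R is not symmetric: d R a but not a R d.
R is not transitive: a R b and b R a but not a R a.
R is not euclidean: a R b and a R c but not b R c.
(A) ⟨R⟩ψ → [R]⟨R⟩ψ is axiom 5; it is valid on a frame exactly when R is euclidean. R is not euclidean, so not valid.
(B) ψ → ⟨R⟩ψ is the dual of axiom T, which corresponds to reflexivity. R is not reflexive — not valid.
(C) ψ → [R]⟨R⟩ψ is axiom B, which corresponds to symmetry. R is not symmetric — not valid.
(D) ⟨R⟩⟨R⟩ψ → ⟨R⟩ψ is the dual of axiom 4; it is valid on a frame exactly when R is transitive. R is not transitive, so not valid.

none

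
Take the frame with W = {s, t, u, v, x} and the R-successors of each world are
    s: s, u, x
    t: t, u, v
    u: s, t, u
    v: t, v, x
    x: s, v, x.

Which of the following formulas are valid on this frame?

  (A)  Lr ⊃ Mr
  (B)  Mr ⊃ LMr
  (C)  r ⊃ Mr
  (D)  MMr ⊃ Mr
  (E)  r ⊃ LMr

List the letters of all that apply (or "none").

R is reflexive: each world relates to itself.
R is symmetric: every R-edge is matched by its reverse.
R is not transitive: s R u and u R t but not s R t.
R is not euclidean: s R u and s R x but not u R x.
R is serial: every world has an R-successor.
(A) Lr ⊃ Mr (axiom D) characterises the serial frames. R is serial — valid.
(B) axiom 5: valid iff R is euclidean. R is not euclidean — not valid.
(C) r ⊃ Mr is the dual of axiom T; it is valid on a frame exactly when R is reflexive. R is reflexive, so valid.
(D) the dual of axiom 4: valid iff R is transitive. R is not transitive — not valid.
(E) r ⊃ LMr is axiom B, which corresponds to symmetry. R is symmetric — valid.

A, C, E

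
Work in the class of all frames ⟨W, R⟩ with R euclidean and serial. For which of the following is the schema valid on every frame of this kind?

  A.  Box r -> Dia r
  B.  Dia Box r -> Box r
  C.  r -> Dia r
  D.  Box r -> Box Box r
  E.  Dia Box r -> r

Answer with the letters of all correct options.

(A) Box r -> Dia r (axiom D) characterises the serial frames. Every such R is serial — valid.
(B) Dia Box r -> Box r (the dual of axiom 5) characterises the euclidean frames. Every such R is euclidean — valid.
(C) r -> Dia r (the dual of axiom T) characterises the reflexive frames. Such an R need not be reflexive — not valid.
(D) axiom 4: valid iff R is transitive. Such an R need not be transitive — not valid.
(E) the dual of axiom B: valid iff R is symmetric. Such an R need not be symmetric — not valid.

A, B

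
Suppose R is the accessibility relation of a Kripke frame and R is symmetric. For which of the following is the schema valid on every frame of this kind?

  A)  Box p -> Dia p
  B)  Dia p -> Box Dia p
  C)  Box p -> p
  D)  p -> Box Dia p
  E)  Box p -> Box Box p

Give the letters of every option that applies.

D

(A) axiom D: valid iff R is serial. Such an R need not be serial — not valid.
(B) Dia p -> Box Dia p is axiom 5; it is valid on a frame exactly when R is euclidean. Such an R need not be euclidean, so not valid.
(C) Box p -> p (axiom T) characterises the reflexive frames. Such an R need not be reflexive — not valid.
(D) p -> Box Dia p is axiom B, which corresponds to symmetry. Every such R is symmetric — valid.
(E) axiom 4: valid iff R is transitive. Such an R need not be transitive — not valid.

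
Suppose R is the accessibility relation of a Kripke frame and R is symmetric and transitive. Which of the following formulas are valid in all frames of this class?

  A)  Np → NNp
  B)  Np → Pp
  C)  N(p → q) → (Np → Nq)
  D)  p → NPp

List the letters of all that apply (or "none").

A, C, D

A symmetric transitive relation is euclidean (uRv and uRw give vRu by symmetry, then vRw by transitivity).
(A) Np → NNp (axiom 4) characterises the transitive frames. Every such R is transitive — valid.
(B) Np → Pp is axiom D; it is valid on a frame exactly when R is serial. Such an R need not be serial, so not valid.
(C) N(p → q) → (Np → Nq) is axiom K, valid on every Kripke frame — valid.
(D) axiom B: valid iff R is symmetric. Every such R is symmetric — valid.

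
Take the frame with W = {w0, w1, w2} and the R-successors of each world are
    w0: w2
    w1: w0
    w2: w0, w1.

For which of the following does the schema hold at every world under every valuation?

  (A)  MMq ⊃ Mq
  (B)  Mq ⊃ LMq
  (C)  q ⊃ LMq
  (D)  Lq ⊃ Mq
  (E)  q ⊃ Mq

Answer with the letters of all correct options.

D

R is not reflexive: not w0 R w0.
R is not symmetric: w1 R w0 but not w0 R w1.
R is not transitive: w0 R w2 and w2 R w0 but not w0 R w0.
R is not euclidean: w2 R w0 and w2 R w1 but not w0 R w1.
R is serial: every world has an R-successor.
(A) MMq ⊃ Mq is the dual of axiom 4; it is valid on a frame exactly when R is transitive. R is not transitive, so not valid.
(B) Mq ⊃ LMq is axiom 5, which corresponds to the euclidean property. R is not euclidean — not valid.
(C) q ⊃ LMq is axiom B; it is valid on a frame exactly when R is symmetric. R is not symmetric, so not valid.
(D) Lq ⊃ Mq is axiom D; it is valid on a frame exactly when R is serial. R is serial, so valid.
(E) the dual of axiom T: valid iff R is reflexive. R is not reflexive — not valid.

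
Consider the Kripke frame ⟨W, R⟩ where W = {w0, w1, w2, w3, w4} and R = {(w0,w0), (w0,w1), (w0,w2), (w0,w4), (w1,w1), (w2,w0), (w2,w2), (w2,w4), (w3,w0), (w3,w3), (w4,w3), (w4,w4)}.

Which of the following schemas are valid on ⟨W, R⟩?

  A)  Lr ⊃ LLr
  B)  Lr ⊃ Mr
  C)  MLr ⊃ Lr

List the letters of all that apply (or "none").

B

R is not transitive: w0 R w4 and w4 R w3 but not w0 R w3.
R is not euclidean: w0 R w1 and w0 R w0 but not w1 R w0.
R is serial: every world has an R-successor.
(A) Lr ⊃ LLr is axiom 4; it is valid on a frame exactly when R is transitive. R is not transitive, so not valid.
(B) Lr ⊃ Mr (axiom D) characterises the serial frames. R is serial — valid.
(C) MLr ⊃ Lr is the dual of axiom 5; it is valid on a frame exactly when R is euclidean. R is not euclidean, so not valid.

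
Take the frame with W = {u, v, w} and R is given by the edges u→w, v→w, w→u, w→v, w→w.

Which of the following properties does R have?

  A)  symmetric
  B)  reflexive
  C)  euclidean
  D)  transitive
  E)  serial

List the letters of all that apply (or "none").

A, E

(A) symmetric: every R-edge is matched by its reverse.
(B) not reflexive: not u R u.
(C) not euclidean: w R u and w R v but not u R v.
(D) not transitive: u R w and w R u but not u R u.
(E) serial: every world has an R-successor.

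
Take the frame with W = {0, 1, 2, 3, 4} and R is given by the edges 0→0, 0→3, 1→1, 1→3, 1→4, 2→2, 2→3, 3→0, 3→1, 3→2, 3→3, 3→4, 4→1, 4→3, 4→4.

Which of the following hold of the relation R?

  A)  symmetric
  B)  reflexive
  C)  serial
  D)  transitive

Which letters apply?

(A) symmetric: every R-edge is matched by its reverse.
(B) reflexive: each world relates to itself.
(C) serial: every world has an R-successor.
(D) not transitive: 0 R 3 and 3 R 1 but not 0 R 1.

A, B, C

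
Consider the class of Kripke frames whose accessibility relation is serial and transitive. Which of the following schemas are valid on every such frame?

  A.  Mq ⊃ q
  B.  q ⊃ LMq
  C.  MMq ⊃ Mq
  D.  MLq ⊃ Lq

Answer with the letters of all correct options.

C

(A) Mq ⊃ q (the converse of T) corresponds to R being a subset of the identity. Such an R need not be a subset of the identity, so not valid.
(B) q ⊃ LMq is axiom B, which corresponds to symmetry. Such an R need not be symmetric — not valid.
(C) the dual of axiom 4: valid iff R is transitive. Every such R is transitive — valid.
(D) MLq ⊃ Lq (the dual of axiom 5) characterises the euclidean frames. Such an R need not be euclidean — not valid.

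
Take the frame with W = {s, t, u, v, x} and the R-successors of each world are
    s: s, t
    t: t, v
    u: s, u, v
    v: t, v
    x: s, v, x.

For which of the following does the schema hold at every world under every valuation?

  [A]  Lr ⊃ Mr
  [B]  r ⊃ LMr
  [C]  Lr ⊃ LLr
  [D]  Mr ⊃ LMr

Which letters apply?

R is not symmetric: s R t but not t R s.
R is not transitive: s R t and t R v but not s R v.
R is not euclidean: s R t and s R s but not t R s.
R is serial: every world has an R-successor.
(A) Lr ⊃ Mr is axiom D; it is valid on a frame exactly when R is serial. R is serial, so valid.
(B) r ⊃ LMr is axiom B; it is valid on a frame exactly when R is symmetric. R is not symmetric, so not valid.
(C) axiom 4: valid iff R is transitive. R is not transitive — not valid.
(D) axiom 5: valid iff R is euclidean. R is not euclidean — not valid.

A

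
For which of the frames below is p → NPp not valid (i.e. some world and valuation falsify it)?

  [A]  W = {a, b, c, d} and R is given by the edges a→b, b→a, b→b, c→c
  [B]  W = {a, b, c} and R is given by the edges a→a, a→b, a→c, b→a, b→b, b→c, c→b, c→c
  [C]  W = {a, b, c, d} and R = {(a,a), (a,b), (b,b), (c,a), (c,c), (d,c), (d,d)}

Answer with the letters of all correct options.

The schema p → NPp is axiom B; it is valid on a frame iff R is symmetric.
(A) R is symmetric (every R-edge is matched by its reverse), so the schema is valid here.
(B) R is not symmetric (a R c but not c R a), so the schema fails here.
(C) R is not symmetric (a R b but not b R a), so the schema fails here.

B, C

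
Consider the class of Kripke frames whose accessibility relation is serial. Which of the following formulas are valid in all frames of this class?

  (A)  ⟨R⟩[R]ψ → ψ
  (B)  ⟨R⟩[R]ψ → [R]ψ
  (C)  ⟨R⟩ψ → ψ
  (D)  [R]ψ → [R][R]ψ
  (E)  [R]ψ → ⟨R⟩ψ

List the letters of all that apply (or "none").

E

(A) the dual of axiom B: valid iff R is symmetric. Such an R need not be symmetric — not valid.
(B) ⟨R⟩[R]ψ → [R]ψ is the dual of axiom 5; it is valid on a frame exactly when R is euclidean. Such an R need not be euclidean, so not valid.
(C) ⟨R⟩ψ → ψ (the converse of T) corresponds to R being a subset of the identity. Such an R need not be a subset of the identity, so not valid.
(D) [R]ψ → [R][R]ψ is axiom 4; it is valid on a frame exactly when R is transitive. Such an R need not be transitive, so not valid.
(E) [R]ψ → ⟨R⟩ψ is axiom D, which corresponds to seriality. Every such R is serial — valid.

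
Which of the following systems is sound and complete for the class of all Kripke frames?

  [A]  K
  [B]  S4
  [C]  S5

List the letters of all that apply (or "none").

(A) K is determined by exactly this class.
(B) S4 is determined by the class of reflexive and transitive frames.
(C) S5 is determined by the class of reflexive, symmetric, and transitive frames.

A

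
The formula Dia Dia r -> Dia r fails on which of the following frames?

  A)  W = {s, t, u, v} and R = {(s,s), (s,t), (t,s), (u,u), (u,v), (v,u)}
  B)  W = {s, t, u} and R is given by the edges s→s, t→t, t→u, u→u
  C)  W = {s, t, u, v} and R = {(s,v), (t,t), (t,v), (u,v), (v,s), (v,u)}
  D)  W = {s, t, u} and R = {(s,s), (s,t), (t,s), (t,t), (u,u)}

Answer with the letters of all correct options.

The schema Dia Dia r -> Dia r is the dual of axiom 4; it is valid on a frame iff R is transitive.
(A) R is not transitive (t R s and s R t but not t R t), so the schema fails here.
(B) R is transitive (R is closed under composition), so the schema is valid here.
(C) R is not transitive (s R v and v R s but not s R s), so the schema fails here.
(D) R is transitive (R is closed under composition), so the schema is valid here.

A, C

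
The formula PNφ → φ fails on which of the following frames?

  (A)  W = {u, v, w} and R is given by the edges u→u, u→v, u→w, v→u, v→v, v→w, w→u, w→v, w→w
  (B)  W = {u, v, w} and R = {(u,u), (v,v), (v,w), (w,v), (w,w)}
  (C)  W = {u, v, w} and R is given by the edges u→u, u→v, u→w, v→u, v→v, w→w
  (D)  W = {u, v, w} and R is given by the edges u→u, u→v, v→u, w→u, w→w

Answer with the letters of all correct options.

C, D

The schema PNφ → φ is the dual of axiom B; it is valid on a frame iff R is symmetric.
(A) R is symmetric (every R-edge is matched by its reverse), so the schema is valid here.
(B) R is symmetric (every R-edge is matched by its reverse), so the schema is valid here.
(C) R is not symmetric (u R w but not w R u), so the schema fails here.
(D) R is not symmetric (w R u but not u R w), so the schema fails here.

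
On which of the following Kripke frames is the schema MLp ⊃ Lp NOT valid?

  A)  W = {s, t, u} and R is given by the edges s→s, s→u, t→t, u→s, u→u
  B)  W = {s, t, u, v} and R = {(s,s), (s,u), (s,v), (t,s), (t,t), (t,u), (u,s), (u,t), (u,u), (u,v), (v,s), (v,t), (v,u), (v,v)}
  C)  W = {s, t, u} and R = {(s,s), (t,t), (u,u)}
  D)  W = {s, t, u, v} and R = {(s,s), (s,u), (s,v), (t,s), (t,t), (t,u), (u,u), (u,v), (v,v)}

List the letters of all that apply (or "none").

B, D

The schema MLp ⊃ Lp is the dual of axiom 5; it is valid on a frame iff R is euclidean.
(A) R is euclidean (any two R-successors of the same world are R-related), so the schema is valid here.
(B) R is not euclidean (t R s and t R t but not s R t), so the schema fails here.
(C) R is euclidean (any two R-successors of the same world are R-related), so the schema is valid here.
(D) R is not euclidean (s R u and s R s but not u R s), so the schema fails here.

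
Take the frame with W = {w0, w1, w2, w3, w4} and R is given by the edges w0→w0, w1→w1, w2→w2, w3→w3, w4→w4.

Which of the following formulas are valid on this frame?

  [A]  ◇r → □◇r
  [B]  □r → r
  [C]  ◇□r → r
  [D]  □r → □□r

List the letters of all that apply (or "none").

A, B, C, D

R is reflexive: each world relates to itself.
R is symmetric: every R-edge is matched by its reverse.
R is transitive: R is closed under composition.
R is euclidean: any two R-successors of the same world are R-related.
(A) axiom 5: valid iff R is euclidean. R is euclidean — valid.
(B) □r → r is axiom T; it is valid on a frame exactly when R is reflexive. R is reflexive, so valid.
(C) ◇□r → r is the dual of axiom B; it is valid on a frame exactly when R is symmetric. R is symmetric, so valid.
(D) □r → □□r is axiom 4; it is valid on a frame exactly when R is transitive. R is transitive, so valid.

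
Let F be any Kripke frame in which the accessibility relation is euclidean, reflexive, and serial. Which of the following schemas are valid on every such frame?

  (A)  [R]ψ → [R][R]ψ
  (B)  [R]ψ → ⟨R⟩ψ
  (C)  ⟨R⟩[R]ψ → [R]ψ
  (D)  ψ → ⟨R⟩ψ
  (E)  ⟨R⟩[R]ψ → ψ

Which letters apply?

A, B, C, D, E

A relation that is euclidean, reflexive, and serial is also symmetric and transitive.
(A) [R]ψ → [R][R]ψ (axiom 4) characterises the transitive frames. Every such R is transitive — valid.
(B) [R]ψ → ⟨R⟩ψ is axiom D, which corresponds to seriality. Every such R is serial — valid.
(C) ⟨R⟩[R]ψ → [R]ψ is the dual of axiom 5, which corresponds to the euclidean property. Every such R is euclidean — valid.
(D) ψ → ⟨R⟩ψ (the dual of axiom T) characterises the reflexive frames. Every such R is reflexive — valid.
(E) ⟨R⟩[R]ψ → ψ is the dual of axiom B, which corresponds to symmetry. Every such R is symmetric — valid.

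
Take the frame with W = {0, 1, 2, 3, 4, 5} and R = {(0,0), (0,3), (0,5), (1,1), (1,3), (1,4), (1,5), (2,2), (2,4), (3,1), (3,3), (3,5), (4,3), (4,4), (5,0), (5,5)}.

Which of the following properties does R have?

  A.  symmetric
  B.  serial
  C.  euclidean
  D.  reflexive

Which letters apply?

B, D

(A) not symmetric: 0 R 3 but not 3 R 0.
(B) serial: every world has an R-successor.
(C) not euclidean: 0 R 3 and 0 R 0 but not 3 R 0.
(D) reflexive: each world relates to itself.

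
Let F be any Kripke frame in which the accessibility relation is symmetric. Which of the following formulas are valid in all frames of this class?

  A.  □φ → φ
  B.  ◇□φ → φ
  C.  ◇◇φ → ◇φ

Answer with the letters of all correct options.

(A) □φ → φ is axiom T; it is valid on a frame exactly when R is reflexive. Such an R need not be reflexive, so not valid.
(B) the dual of axiom B: valid iff R is symmetric. Every such R is symmetric — valid.
(C) ◇◇φ → ◇φ is the dual of axiom 4; it is valid on a frame exactly when R is transitive. Such an R need not be transitive, so not valid.

B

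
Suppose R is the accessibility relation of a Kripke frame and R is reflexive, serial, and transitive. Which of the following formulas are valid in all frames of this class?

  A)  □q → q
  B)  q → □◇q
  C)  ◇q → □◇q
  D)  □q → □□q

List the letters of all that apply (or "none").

A, D

(A) □q → q (axiom T) characterises the reflexive frames. Every such R is reflexive — valid.
(B) axiom B: valid iff R is symmetric. Such an R need not be symmetric — not valid.
(C) ◇q → □◇q (axiom 5) characterises the euclidean frames. Such an R need not be euclidean — not valid.
(D) □q → □□q is axiom 4, which corresponds to transitivity. Every such R is transitive — valid.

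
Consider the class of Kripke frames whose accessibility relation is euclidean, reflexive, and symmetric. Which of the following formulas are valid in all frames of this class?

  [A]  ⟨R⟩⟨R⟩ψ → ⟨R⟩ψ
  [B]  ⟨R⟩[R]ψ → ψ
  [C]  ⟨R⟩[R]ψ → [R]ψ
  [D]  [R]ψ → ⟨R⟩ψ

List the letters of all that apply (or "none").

A, B, C, D

A relation that is euclidean, reflexive, and symmetric is also serial and transitive.
(A) ⟨R⟩⟨R⟩ψ → ⟨R⟩ψ is the dual of axiom 4, which corresponds to transitivity. Every such R is transitive — valid.
(B) ⟨R⟩[R]ψ → ψ (the dual of axiom B) characterises the symmetric frames. Every such R is symmetric — valid.
(C) ⟨R⟩[R]ψ → [R]ψ is the dual of axiom 5; it is valid on a frame exactly when R is euclidean. Every such R is euclidean, so valid.
(D) [R]ψ → ⟨R⟩ψ is axiom D, which corresponds to seriality. Every such R is serial — valid.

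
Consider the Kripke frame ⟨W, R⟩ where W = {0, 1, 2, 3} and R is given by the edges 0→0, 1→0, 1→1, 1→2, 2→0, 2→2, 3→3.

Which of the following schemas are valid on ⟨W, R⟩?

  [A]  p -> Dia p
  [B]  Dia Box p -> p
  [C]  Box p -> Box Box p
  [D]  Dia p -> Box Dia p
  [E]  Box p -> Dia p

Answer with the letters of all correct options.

R is reflexive: each world relates to itself.
R is not symmetric: 1 R 0 but not 0 R 1.
R is transitive: R is closed under composition.
R is not euclidean: 1 R 0 and 1 R 1 but not 0 R 1.
R is serial: every world has an R-successor.
(A) p -> Dia p is the dual of axiom T; it is valid on a frame exactly when R is reflexive. R is reflexive, so valid.
(B) the dual of axiom B: valid iff R is symmetric. R is not symmetric — not valid.
(C) Box p -> Box Box p is axiom 4, which corresponds to transitivity. R is transitive — valid.
(D) axiom 5: valid iff R is euclidean. R is not euclidean — not valid.
(E) axiom D: valid iff R is serial. R is serial — valid.

A, C, E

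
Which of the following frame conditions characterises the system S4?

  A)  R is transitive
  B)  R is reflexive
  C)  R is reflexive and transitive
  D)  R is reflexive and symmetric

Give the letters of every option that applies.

(A) this class determines K4, not S4.
(B) this class determines T (= KT), not S4.
(C) S4 is sound and complete for exactly this class.
(D) this class determines B (= KTB), not S4.

C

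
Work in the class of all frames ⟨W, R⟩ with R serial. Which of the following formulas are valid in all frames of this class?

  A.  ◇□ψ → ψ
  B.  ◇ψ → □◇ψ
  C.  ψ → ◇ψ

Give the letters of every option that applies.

none

(A) ◇□ψ → ψ (the dual of axiom B) characterises the symmetric frames. Such an R need not be symmetric — not valid.
(B) ◇ψ → □◇ψ is axiom 5; it is valid on a frame exactly when R is euclidean. Such an R need not be euclidean, so not valid.
(C) ψ → ◇ψ is the dual of axiom T; it is valid on a frame exactly when R is reflexive. Such an R need not be reflexive, so not valid.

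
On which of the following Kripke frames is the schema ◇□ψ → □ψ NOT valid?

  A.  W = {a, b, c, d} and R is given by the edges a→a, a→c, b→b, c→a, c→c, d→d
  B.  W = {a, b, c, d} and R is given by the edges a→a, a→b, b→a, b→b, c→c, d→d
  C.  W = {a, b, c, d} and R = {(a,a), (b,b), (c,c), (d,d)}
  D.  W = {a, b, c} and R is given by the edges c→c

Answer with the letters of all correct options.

none

The schema ◇□ψ → □ψ is the dual of axiom 5; it is valid on a frame iff R is euclidean.
(A) R is euclidean (any two R-successors of the same world are R-related), so the schema is valid here.
(B) R is euclidean (any two R-successors of the same world are R-related), so the schema is valid here.
(C) R is euclidean (any two R-successors of the same world are R-related), so the schema is valid here.
(D) R is euclidean (any two R-successors of the same world are R-related), so the schema is valid here.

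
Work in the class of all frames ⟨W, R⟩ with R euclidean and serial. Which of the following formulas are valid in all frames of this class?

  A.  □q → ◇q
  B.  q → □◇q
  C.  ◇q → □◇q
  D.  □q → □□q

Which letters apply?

A, C

(A) □q → ◇q is axiom D; it is valid on a frame exactly when R is serial. Every such R is serial, so valid.
(B) q → □◇q (axiom B) characterises the symmetric frames. Such an R need not be symmetric — not valid.
(C) ◇q → □◇q is axiom 5, which corresponds to the euclidean property. Every such R is euclidean — valid.
(D) □q → □□q (axiom 4) characterises the transitive frames. Such an R need not be transitive — not valid.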